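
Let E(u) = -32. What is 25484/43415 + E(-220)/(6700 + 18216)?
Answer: 158392516/270432035 ≈ 0.58570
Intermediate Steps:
25484/43415 + E(-220)/(6700 + 18216) = 25484/43415 - 32/(6700 + 18216) = 25484*(1/43415) - 32/24916 = 25484/43415 - 32*1/24916 = 25484/43415 - 8/6229 = 158392516/270432035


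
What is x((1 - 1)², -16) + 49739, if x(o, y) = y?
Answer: 49723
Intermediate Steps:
x((1 - 1)², -16) + 49739 = -16 + 49739 = 49723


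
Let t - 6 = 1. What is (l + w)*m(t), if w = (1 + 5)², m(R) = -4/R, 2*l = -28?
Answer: -88/7 ≈ -12.571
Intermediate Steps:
l = -14 (l = (½)*(-28) = -14)
t = 7 (t = 6 + 1 = 7)
w = 36 (w = 6² = 36)
(l + w)*m(t) = (-14 + 36)*(-4/7) = 22*(-4*⅐) = 22*(-4/7) = -88/7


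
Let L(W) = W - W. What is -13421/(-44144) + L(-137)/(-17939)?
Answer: 13421/44144 ≈ 0.30403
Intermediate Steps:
L(W) = 0
-13421/(-44144) + L(-137)/(-17939) = -13421/(-44144) + 0/(-17939) = -13421*(-1/44144) + 0*(-1/17939) = 13421/44144 + 0 = 13421/44144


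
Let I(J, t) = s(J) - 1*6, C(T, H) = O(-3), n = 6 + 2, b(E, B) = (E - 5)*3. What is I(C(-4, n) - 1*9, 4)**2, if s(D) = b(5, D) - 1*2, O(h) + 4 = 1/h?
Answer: 64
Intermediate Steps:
b(E, B) = -15 + 3*E (b(E, B) = (-5 + E)*3 = -15 + 3*E)
n = 8
O(h) = -4 + 1/h
C(T, H) = -13/3 (C(T, H) = -4 + 1/(-3) = -4 - 1/3 = -13/3)
s(D) = -2 (s(D) = (-15 + 3*5) - 1*2 = (-15 + 15) - 2 = 0 - 2 = -2)
I(J, t) = -8 (I(J, t) = -2 - 1*6 = -2 - 6 = -8)
I(C(-4, n) - 1*9, 4)**2 = (-8)**2 = 64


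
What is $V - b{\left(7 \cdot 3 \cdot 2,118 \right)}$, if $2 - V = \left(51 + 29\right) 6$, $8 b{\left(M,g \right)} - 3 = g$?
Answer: $- \frac{3945}{8} \approx -493.13$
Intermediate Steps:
$b{\left(M,g \right)} = \frac{3}{8} + \frac{g}{8}$
$V = -478$ ($V = 2 - \left(51 + 29\right) 6 = 2 - 80 \cdot 6 = 2 - 480 = -478$)
$V - b{\left(7 \cdot 3 \cdot 2,118 \right)} = -478 - \left(\frac{3}{8} + \frac{1}{8} \cdot 118\right) = -478 - \left(\frac{3}{8} + \frac{59}{4}\right) = -478 - \frac{121}{8} = - \frac{3945}{8}$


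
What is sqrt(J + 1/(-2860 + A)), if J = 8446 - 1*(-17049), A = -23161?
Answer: sqrt(17262471757274)/26021 ≈ 159.67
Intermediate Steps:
J = 25495 (J = 8446 + 17049 = 25495)
sqrt(J + 1/(-2860 + A)) = sqrt(25495 + 1/(-2860 - 23161)) = sqrt(25495 + 1/(-26021)) = sqrt(25495 - 1/26021) = sqrt(663405394/26021) = sqrt(17262471757274)/26021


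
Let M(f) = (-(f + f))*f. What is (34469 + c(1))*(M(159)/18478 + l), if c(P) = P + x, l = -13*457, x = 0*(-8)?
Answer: -1892891784600/9239 ≈ -2.0488e+8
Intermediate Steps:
M(f) = -2*f² (M(f) = (-2*f)*f = -2*f²)
x = 0
l = -5941
c(P) = P (c(P) = P + 0 = P)
(34469 + c(1))*(M(159)/18478 + l) = (34469 + 1)*(-2*159²/18478 - 5941) = 34470*(-2*25281*(1/18478) - 5941) = 34470*(-50562*1/18478 - 5941) = 34470*(-25281/9239 - 5941) = 34470*(-54914180/9239) = -1892891784600/9239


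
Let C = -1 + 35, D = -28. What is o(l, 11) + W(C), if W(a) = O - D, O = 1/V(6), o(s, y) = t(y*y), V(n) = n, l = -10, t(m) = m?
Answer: 895/6 ≈ 149.17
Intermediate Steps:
o(s, y) = y² (o(s, y) = y*y = y²)
C = 34
O = ⅙ (O = 1/6 = ⅙ ≈ 0.16667)
W(a) = 169/6 (W(a) = ⅙ - 1*(-28) = ⅙ + 28 = 169/6)
o(l, 11) + W(C) = 11² + 169/6 = 121 + 169/6 = 895/6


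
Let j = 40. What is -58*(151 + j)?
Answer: -11078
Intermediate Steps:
-58*(151 + j) = -58*(151 + 40) = -58*191 = -11078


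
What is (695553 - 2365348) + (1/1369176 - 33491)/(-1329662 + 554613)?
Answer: -1771950490226633665/1061178489624 ≈ -1.6698e+6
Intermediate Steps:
(695553 - 2365348) + (1/1369176 - 33491)/(-1329662 + 554613) = -1669795 + (1/1369176 - 33491)/(-775049) = -1669795 - 45855073415/1369176*(-1/775049) = -1669795 + 45855073415/1061178489624 = -1771950490226633665/1061178489624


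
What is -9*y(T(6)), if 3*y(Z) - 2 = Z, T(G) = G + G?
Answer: -42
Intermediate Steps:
T(G) = 2*G
y(Z) = 2/3 + Z/3
-9*y(T(6)) = -9*(2/3 + (2*6)/3) = -9*(2/3 + (1/3)*12) = -9*(2/3 + 4) = -9*14/3 = -42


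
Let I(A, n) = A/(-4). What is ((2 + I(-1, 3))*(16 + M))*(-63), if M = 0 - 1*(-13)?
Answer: -16443/4 ≈ -4110.8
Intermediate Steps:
I(A, n) = -A/4 (I(A, n) = A*(-1/4) = -A/4)
M = 13 (M = 0 + 13 = 13)
((2 + I(-1, 3))*(16 + M))*(-63) = ((2 - 1/4*(-1))*(16 + 13))*(-63) = ((2 + 1/4)*29)*(-63) = ((9/4)*29)*(-63) = (261/4)*(-63) = -16443/4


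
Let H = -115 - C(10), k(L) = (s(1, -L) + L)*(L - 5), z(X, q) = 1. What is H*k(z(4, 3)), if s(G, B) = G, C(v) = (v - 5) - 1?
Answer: 952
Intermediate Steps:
C(v) = -6 + v (C(v) = (-5 + v) - 1 = -6 + v)
k(L) = (1 + L)*(-5 + L) (k(L) = (1 + L)*(L - 5) = (1 + L)*(-5 + L))
H = -119 (H = -115 - (-6 + 10) = -115 - 1*4 = -115 - 4 = -119)
H*k(z(4, 3)) = -119*(-5 + 1² - 4*1) = -119*(-5 + 1 - 4) = -119*(-8) = 952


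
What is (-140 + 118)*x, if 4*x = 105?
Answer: -1155/2 ≈ -577.50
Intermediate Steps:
x = 105/4 (x = (1/4)*105 = 105/4 ≈ 26.250)
(-140 + 118)*x = (-140 + 118)*(105/4) = -22*105/4 = -1155/2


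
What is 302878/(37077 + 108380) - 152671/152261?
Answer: 23909441511/22147428277 ≈ 1.0796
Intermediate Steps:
302878/(37077 + 108380) - 152671/152261 = 302878/145457 - 152671*1/152261 = 302878*(1/145457) - 152671/152261 = 302878/145457 - 152671/152261 = 23909441511/22147428277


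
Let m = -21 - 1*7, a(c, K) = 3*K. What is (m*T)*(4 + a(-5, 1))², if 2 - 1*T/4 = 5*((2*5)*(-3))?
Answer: -834176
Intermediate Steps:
T = 608 (T = 8 - 20*(2*5)*(-3) = 8 - 20*10*(-3) = 8 - 20*(-30) = 8 - 4*(-150) = 8 + 600 = 608)
m = -28 (m = -21 - 7 = -28)
(m*T)*(4 + a(-5, 1))² = (-28*608)*(4 + 3*1)² = -17024*(4 + 3)² = -17024*7² = -17024*49 = -834176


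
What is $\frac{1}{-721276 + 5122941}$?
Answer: $\frac{1}{4401665} \approx 2.2719 \cdot 10^{-7}$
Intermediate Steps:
$\frac{1}{-721276 + 5122941} = \frac{1}{4401665}$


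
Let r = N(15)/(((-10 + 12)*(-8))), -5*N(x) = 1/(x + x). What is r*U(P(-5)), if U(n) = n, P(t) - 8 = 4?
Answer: 1/200 ≈ 0.0050000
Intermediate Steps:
P(t) = 12 (P(t) = 8 + 4 = 12)
N(x) = -1/(10*x) (N(x) = -1/(5*(x + x)) = -1/(2*x)/5 = -1/(10*x))
r = 1/2400 (r = (-⅒/15)/(((-10 + 12)*(-8))) = (-⅒*1/15)/((2*(-8))) = -1/150/(-16) = -1/150*(-1/16) = 1/2400 ≈ 0.00041667)
r*U(P(-5)) = (1/2400)*12 = 1/200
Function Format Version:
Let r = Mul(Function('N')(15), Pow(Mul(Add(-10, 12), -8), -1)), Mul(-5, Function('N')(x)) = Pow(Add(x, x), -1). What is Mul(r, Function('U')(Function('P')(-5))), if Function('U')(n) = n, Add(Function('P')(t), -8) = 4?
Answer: Rational(1, 200) ≈ 0.0050000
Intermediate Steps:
Function('P')(t) = 12 (Function('P')(t) = Add(8, 4) = 12)
Function('N')(x) = Mul(Rational(-1, 10), Pow(x, -1)) (Function('N')(x) = Mul(Rational(-1, 5), Pow(Add(x, x), -1)) = Mul(Rational(-1, 5), Pow(Mul(2, x), -1)) = Mul(Rational(-1, 5), Mul(Rational(1, 2), Pow(x, -1))) = Mul(Rational(-1, 10), Pow(x, -1)))
r = Rational(1, 2400) (r = Mul(Mul(Rational(-1, 10), Pow(15, -1)), Pow(Mul(Add(-10, 12), -8), -1)) = Mul(Mul(Rational(-1, 10), Rational(1, 15)), Pow(Mul(2, -8), -1)) = Mul(Rational(-1, 150), Pow(-16, -1)) = Mul(Rational(-1, 150), Rational(-1, 16)) = Rational(1, 2400) ≈ 0.00041667)
Mul(r, Function('U')(Function('P')(-5))) = Mul(Rational(1, 2400), 12) = Rational(1, 200)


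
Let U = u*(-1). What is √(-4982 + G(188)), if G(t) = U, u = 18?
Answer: 50*I*√2 ≈ 70.711*I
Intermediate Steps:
U = -18 (U = 18*(-1) = -18)
G(t) = -18
√(-4982 + G(188)) = √(-4982 - 18) = √(-5000) = 50*I*√2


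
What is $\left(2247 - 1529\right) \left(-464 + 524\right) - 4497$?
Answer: $38583$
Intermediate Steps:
$\left(2247 - 1529\right) \left(-464 + 524\right) - 4497 = 718 \cdot 60 - 4497 = 43080 - 4497 = 38583$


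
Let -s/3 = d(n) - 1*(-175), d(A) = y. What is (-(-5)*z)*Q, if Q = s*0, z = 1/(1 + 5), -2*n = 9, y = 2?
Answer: 0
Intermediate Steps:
n = -9/2 (n = -1/2*9 = -9/2 ≈ -4.5000)
d(A) = 2
z = 1/6 ≈ 0.16667
s = -531 (s = -3*(2 - 1*(-175)) = -3*(2 + 175) = -3*177 = -531)
Q = 0 (Q = -531*0 = 0)
(-(-5)*z)*Q = -(-5)/6*0 = -1*(-5/6)*0 = (5/6)*0 = 0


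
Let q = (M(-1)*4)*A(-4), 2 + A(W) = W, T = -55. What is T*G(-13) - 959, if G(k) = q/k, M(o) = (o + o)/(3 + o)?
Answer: -11147/13 ≈ -857.46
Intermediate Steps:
A(W) = -2 + W
M(o) = 2*o/(3 + o) (M(o) = (2*o)/(3 + o) = 2*o/(3 + o))
q = 24 (q = ((2*(-1)/(3 - 1))*4)*(-2 - 4) = ((2*(-1)/2)*4)*(-6) = ((2*(-1)*(½))*4)*(-6) = -1*4*(-6) = -4*(-6) = 24)
G(k) = 24/k
T*G(-13) - 959 = -1320/(-13) - 959 = -1320*(-1)/13 - 959 = -55*(-24/13) - 959 = 1320/13 - 959 = -11147/13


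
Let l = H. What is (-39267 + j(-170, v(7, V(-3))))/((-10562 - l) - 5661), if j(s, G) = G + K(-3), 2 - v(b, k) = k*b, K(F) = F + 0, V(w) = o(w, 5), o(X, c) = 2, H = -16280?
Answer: -13094/19 ≈ -689.16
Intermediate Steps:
l = -16280
V(w) = 2
K(F) = F
v(b, k) = 2 - b*k (v(b, k) = 2 - k*b = 2 - b*k)
j(s, G) = -3 + G (j(s, G) = G - 3 = -3 + G)
(-39267 + j(-170, v(7, V(-3))))/((-10562 - l) - 5661) = (-39267 + (-3 + (2 - 1*7*2)))/((-10562 - 1*(-16280)) - 5661) = (-39267 + (-3 + (2 - 14)))/((-10562 + 16280) - 5661) = (-39267 + (-3 - 12))/(5718 - 5661) = (-39267 - 15)/57 = -39282*1/57 = -13094/19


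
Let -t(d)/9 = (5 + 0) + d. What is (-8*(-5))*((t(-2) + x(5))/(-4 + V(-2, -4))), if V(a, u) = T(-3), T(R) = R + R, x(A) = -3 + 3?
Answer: 108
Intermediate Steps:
x(A) = 0
T(R) = 2*R
V(a, u) = -6 (V(a, u) = 2*(-3) = -6)
t(d) = -45 - 9*d (t(d) = -9*((5 + 0) + d) = -9*(5 + d) = -45 - 9*d)
(-8*(-5))*((t(-2) + x(5))/(-4 + V(-2, -4))) = (-8*(-5))*(((-45 - 9*(-2)) + 0)/(-4 - 6)) = 40*(((-45 + 18) + 0)/(-10)) = 40*((-27 + 0)*(-⅒)) = 40*(-27*(-⅒)) = 40*(27/10) = 108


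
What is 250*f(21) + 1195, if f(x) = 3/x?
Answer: 8615/7 ≈ 1230.7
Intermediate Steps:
250*f(21) + 1195 = 250*(3/21) + 1195 = 250*(3*(1/21)) + 1195 = 250*(⅐) + 1195 = 250/7 + 1195 = 8615/7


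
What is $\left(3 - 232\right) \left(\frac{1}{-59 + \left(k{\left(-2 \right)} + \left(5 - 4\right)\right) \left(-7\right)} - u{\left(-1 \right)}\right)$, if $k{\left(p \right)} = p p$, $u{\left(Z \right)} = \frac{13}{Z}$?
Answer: $- \frac{279609}{94} \approx -2974.6$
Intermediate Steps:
$k{\left(p \right)} = p^{2}$
$\left(3 - 232\right) \left(\frac{1}{-59 + \left(k{\left(-2 \right)} + \left(5 - 4\right)\right) \left(-7\right)} - u{\left(-1 \right)}\right) = \left(3 - 232\right) \left(\frac{1}{-59 + \left(\left(-2\right)^{2} + \left(5 - 4\right)\right) \left(-7\right)} - \frac{13}{-1}\right) = - 229 \left(\frac{1}{-59 + \left(4 + \left(5 - 4\right)\right) \left(-7\right)} - 13 \left(-1\right)\right) = - 229 \left(\frac{1}{-59 + \left(4 + 1\right) \left(-7\right)} - -13\right) = - 229 \left(\frac{1}{-59 + 5 \left(-7\right)} + 13\right) = - 229 \left(\frac{1}{-59 - 35} + 13\right) = - 229 \left(\frac{1}{-94} + 13\right) = - 229 \left(- \frac{1}{94} + 13\right) = \left(-229\right) \frac{1221}{94} = - \frac{279609}{94}$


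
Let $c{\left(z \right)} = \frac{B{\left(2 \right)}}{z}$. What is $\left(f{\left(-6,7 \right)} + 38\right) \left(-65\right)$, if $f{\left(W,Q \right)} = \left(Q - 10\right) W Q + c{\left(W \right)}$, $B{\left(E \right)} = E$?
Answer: $- \frac{31915}{3} \approx -10638.0$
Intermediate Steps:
$c{\left(z \right)} = \frac{2}{z}$
$f{\left(W,Q \right)} = \frac{2}{W} + Q W \left(-10 + Q\right)$ ($f{\left(W,Q \right)} = \left(Q - 10\right) W Q + \frac{2}{W} = \left(-10 + Q\right) W Q + \frac{2}{W} = W \left(-10 + Q\right) Q + \frac{2}{W} = Q W \left(-10 + Q\right) + \frac{2}{W} = \frac{2}{W} + Q W \left(-10 + Q\right)$)
$\left(f{\left(-6,7 \right)} + 38\right) \left(-65\right) = \left(\frac{2 + 7 \left(-6\right)^{2} \left(-10 + 7\right)}{-6} + 38\right) \left(-65\right) = \left(- \frac{2 + 7 \cdot 36 \left(-3\right)}{6} + 38\right) \left(-65\right) = \left(- \frac{2 - 756}{6} + 38\right) \left(-65\right) = \left(\left(- \frac{1}{6}\right) \left(-754\right) + 38\right) \left(-65\right) = \left(\frac{377}{3} + 38\right) \left(-65\right) = \frac{491}{3} \left(-65\right) = - \frac{31915}{3}$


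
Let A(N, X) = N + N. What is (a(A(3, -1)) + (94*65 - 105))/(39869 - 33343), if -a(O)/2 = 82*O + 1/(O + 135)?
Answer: 707959/920166 ≈ 0.76938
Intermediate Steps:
A(N, X) = 2*N
a(O) = -164*O - 2/(135 + O) (a(O) = -2*(82*O + 1/(O + 135)) = -2*(82*O + 1/(135 + O)) = -2*(1/(135 + O) + 82*O) = -164*O - 2/(135 + O))
(a(A(3, -1)) + (94*65 - 105))/(39869 - 33343) = (2*(-1 - 22140*3 - 82*(2*3)²)/(135 + 2*3) + (94*65 - 105))/(39869 - 33343) = (2*(-1 - 11070*6 - 82*6²)/(135 + 6) + (6110 - 105))/6526 = (2*(-1 - 66420 - 82*36)/141 + 6005)*(1/6526) = (2*(1/141)*(-1 - 66420 - 2952) + 6005)*(1/6526) = (2*(1/141)*(-69373) + 6005)*(1/6526) = (-138746/141 + 6005)*(1/6526) = (707959/141)*(1/6526) = 707959/920166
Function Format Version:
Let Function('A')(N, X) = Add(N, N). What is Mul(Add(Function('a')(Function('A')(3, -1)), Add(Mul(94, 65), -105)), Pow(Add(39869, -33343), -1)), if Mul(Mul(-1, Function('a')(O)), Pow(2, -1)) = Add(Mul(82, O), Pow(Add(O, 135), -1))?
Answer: Rational(707959, 920166) ≈ 0.76938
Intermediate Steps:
Function('A')(N, X) = Mul(2, N)
Function('a')(O) = Add(Mul(-164, O), Mul(-2, Pow(Add(135, O), -1))) (Function('a')(O) = Mul(-2, Add(Mul(82, O), Pow(Add(O, 135), -1))) = Mul(-2, Add(Mul(82, O), Pow(Add(135, O), -1))) = Mul(-2, Add(Pow(Add(135, O), -1), Mul(82, O))) = Add(Mul(-164, O), Mul(-2, Pow(Add(135, O), -1))))
Mul(Add(Function('a')(Function('A')(3, -1)), Add(Mul(94, 65), -105)), Pow(Add(39869, -33343), -1)) = Mul(Add(Mul(2, Pow(Add(135, Mul(2, 3)), -1), Add(-1, Mul(-11070, Mul(2, 3)), Mul(-82, Pow(Mul(2, 3), 2)))), Add(Mul(94, 65), -105)), Pow(Add(39869, -33343), -1)) = Mul(Add(Mul(2, Pow(Add(135, 6), -1), Add(-1, Mul(-11070, 6), Mul(-82, Pow(6, 2)))), Add(6110, -105)), Pow(6526, -1)) = Mul(Add(Mul(2, Pow(141, -1), Add(-1, -66420, Mul(-82, 36))), 6005), Rational(1, 6526)) = Mul(Add(Mul(2, Rational(1, 141), Add(-1, -66420, -2952)), 6005), Rational(1, 6526)) = Mul(Add(Mul(2, Rational(1, 141), -69373), 6005), Rational(1, 6526)) = Mul(Add(Rational(-138746, 141), 6005), Rational(1, 6526)) = Mul(Rational(707959, 141), Rational(1, 6526)) = Rational(707959, 920166)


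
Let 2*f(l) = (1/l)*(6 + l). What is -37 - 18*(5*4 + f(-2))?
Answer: -379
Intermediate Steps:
f(l) = (6 + l)/(2*l) (f(l) = ((1/l)*(6 + l))/2 = ((6 + l)/l)/2 = (6 + l)/(2*l))
-37 - 18*(5*4 + f(-2)) = -37 - 18*(5*4 + (½)*(6 - 2)/(-2)) = -37 - 18*(20 + (½)*(-½)*4) = -37 - 18*(20 - 1) = -37 - 18*19 = -37 - 342 = -379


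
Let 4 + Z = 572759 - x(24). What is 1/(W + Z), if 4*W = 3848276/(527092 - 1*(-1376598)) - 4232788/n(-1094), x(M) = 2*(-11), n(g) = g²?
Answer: 1139202362420/652508480019723717 ≈ 1.7459e-6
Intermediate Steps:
x(M) = -22
Z = 572777 (Z = -4 + (572759 - 1*(-22)) = -4 + (572759 + 22) = -4 + 572781 = 572777)
W = -431520116623/1139202362420 (W = (3848276/(527092 - 1*(-1376598)) - 4232788/((-1094)²))/4 = (3848276/(527092 + 1376598) - 4232788/1196836)/4 = (3848276/1903690 - 4232788*1/1196836)/4 = (3848276*(1/1903690) - 1058197/299209)/4 = (1924138/951845 - 1058197/299209)/4 = (¼)*(-431520116623/284800590605) = -431520116623/1139202362420 ≈ -0.37879)
1/(W + Z) = 1/(-431520116623/1139202362420 + 572777) = 1/(652508480019723717/1139202362420) = 1139202362420/652508480019723717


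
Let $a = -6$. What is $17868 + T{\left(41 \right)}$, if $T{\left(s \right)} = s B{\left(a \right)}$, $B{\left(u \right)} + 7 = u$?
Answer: $17335$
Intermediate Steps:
$B{\left(u \right)} = -7 + u$
$T{\left(s \right)} = - 13 s$ ($T{\left(s \right)} = s \left(-7 - 6\right) = s \left(-13\right) = - 13 s$)
$17868 + T{\left(41 \right)} = 17868 - 533 = 17335$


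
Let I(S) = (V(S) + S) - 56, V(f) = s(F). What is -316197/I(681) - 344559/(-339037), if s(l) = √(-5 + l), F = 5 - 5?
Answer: -4457797089897/8829201554 + 105399*I*√5/130210 ≈ -504.89 + 1.81*I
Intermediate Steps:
F = 0
V(f) = I*√5 (V(f) = √(-5 + 0) = √(-5) = I*√5)
I(S) = -56 + S + I*√5 (I(S) = (I*√5 + S) - 56 = (S + I*√5) - 56 = -56 + S + I*√5)
-316197/I(681) - 344559/(-339037) = -316197/(-56 + 681 + I*√5) - 344559/(-339037) = -316197/(625 + I*√5) - 344559*(-1/339037) = -316197/(625 + I*√5) + 344559/339037 = 344559/339037 - 316197/(625 + I*√5)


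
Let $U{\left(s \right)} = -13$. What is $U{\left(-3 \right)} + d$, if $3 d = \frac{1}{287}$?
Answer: $- \frac{11192}{861} \approx -12.999$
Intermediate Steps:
$d = \frac{1}{861}$ ($d = \frac{1}{3 \cdot 287} = \frac{1}{3} \cdot \frac{1}{287} = \frac{1}{861} \approx 0.0011614$)
$U{\left(-3 \right)} + d = -13 + \frac{1}{861} = - \frac{11192}{861}$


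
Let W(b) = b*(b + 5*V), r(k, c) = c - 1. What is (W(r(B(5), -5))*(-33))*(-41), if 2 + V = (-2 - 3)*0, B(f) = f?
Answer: 129888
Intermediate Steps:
V = -2 (V = -2 + (-2 - 3)*0 = -2 - 5*0 = -2 + 0 = -2)
r(k, c) = -1 + c
W(b) = b*(-10 + b) (W(b) = b*(b + 5*(-2)) = b*(b - 10) = b*(-10 + b))
(W(r(B(5), -5))*(-33))*(-41) = (((-1 - 5)*(-10 + (-1 - 5)))*(-33))*(-41) = (-6*(-10 - 6)*(-33))*(-41) = (-6*(-16)*(-33))*(-41) = (96*(-33))*(-41) = -3168*(-41) = 129888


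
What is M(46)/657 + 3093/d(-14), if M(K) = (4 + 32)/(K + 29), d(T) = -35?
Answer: -3386807/38325 ≈ -88.371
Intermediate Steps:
M(K) = 36/(29 + K)
M(46)/657 + 3093/d(-14) = (36/(29 + 46))/657 + 3093/(-35) = (36/75)*(1/657) + 3093*(-1/35) = (36*(1/75))*(1/657) - 3093/35 = (12/25)*(1/657) - 3093/35 = 4/5475 - 3093/35 = -3386807/38325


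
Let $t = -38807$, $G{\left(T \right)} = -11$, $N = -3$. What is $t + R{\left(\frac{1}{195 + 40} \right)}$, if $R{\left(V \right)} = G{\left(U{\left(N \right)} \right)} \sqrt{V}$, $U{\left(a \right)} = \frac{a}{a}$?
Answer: $-38807 - \frac{11 \sqrt{235}}{235} \approx -38808.0$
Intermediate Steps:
$U{\left(a \right)} = 1$
$R{\left(V \right)} = - 11 \sqrt{V}$
$t + R{\left(\frac{1}{195 + 40} \right)} = -38807 - 11 \sqrt{\frac{1}{195 + 40}} = -38807 - 11 \sqrt{\frac{1}{235}} = -38807 - \frac{11}{\sqrt{235}} = -38807 - 11 \frac{\sqrt{235}}{235} = -38807 - \frac{11 \sqrt{235}}{235}$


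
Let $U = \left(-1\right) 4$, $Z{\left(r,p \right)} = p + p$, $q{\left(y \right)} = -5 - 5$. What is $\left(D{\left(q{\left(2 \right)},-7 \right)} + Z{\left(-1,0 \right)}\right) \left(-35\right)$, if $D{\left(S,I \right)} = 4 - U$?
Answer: $-280$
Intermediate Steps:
$q{\left(y \right)} = -10$
$Z{\left(r,p \right)} = 2 p$
$U = -4$
$D{\left(S,I \right)} = 8$ ($D{\left(S,I \right)} = 4 - -4 = 4 + 4 = 8$)
$\left(D{\left(q{\left(2 \right)},-7 \right)} + Z{\left(-1,0 \right)}\right) \left(-35\right) = \left(8 + 2 \cdot 0\right) \left(-35\right) = \left(8 + 0\right) \left(-35\right) = 8 \left(-35\right) = -280$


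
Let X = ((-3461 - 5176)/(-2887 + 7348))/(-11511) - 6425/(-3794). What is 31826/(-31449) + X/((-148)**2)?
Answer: -15089414899176100211/14911810141847151456 ≈ -1.0119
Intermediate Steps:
X = 109986729151/64941355458 (X = -8637/4461*(-1/11511) - 6425*(-1/3794) = -8637*1/4461*(-1/11511) + 6425/3794 = -2879/1487*(-1/11511) + 6425/3794 = 2879/17116857 + 6425/3794 = 109986729151/64941355458 ≈ 1.6936)
31826/(-31449) + X/((-148)**2) = 31826/(-31449) + 109986729151/(64941355458*((-148)**2)) = 31826*(-1/31449) + (109986729151/64941355458)/21904 = -31826/31449 + (109986729151/64941355458)*(1/21904) = -31826/31449 + 109986729151/1422475449952032 = -15089414899176100211/14911810141847151456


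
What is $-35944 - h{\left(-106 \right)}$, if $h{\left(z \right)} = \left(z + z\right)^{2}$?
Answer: $-80888$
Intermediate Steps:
$h{\left(z \right)} = 4 z^{2}$ ($h{\left(z \right)} = \left(2 z\right)^{2} = 4 z^{2}$)
$-35944 - h{\left(-106 \right)} = -35944 - 4 \left(-106\right)^{2} = -35944 - 4 \cdot 11236 = -35944 - 44944 = -80888$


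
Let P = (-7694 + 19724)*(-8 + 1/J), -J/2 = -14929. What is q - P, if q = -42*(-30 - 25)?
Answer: 1471246935/14929 ≈ 98550.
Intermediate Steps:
J = 29858 (J = -2*(-14929) = 29858)
q = 2310 (q = -42*(-55) = 2310)
P = -1436760945/14929 (P = (-7694 + 19724)*(-8 + 1/29858) = 12030*(-8 + 1/29858) = 12030*(-238863/29858) = -1436760945/14929 ≈ -96240.)
q - P = 2310 - 1*(-1436760945/14929) = 2310 + 1436760945/14929 = 1471246935/14929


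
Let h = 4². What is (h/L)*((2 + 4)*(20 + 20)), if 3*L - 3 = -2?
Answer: 11520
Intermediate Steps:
L = ⅓ (L = 1 + (⅓)*(-2) = 1 - ⅔ = ⅓ ≈ 0.33333)
h = 16
(h/L)*((2 + 4)*(20 + 20)) = (16/(⅓))*((2 + 4)*(20 + 20)) = (3*16)*(6*40) = 48*240 = 11520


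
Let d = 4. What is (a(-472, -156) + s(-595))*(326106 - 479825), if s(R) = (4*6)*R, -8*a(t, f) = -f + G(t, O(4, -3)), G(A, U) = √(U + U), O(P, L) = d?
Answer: 4396209681/2 + 153719*√2/4 ≈ 2.1982e+9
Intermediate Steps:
O(P, L) = 4
G(A, U) = √2*√U (G(A, U) = √(2*U) = √2*√U)
a(t, f) = -√2/4 + f/8 (a(t, f) = -(-f + √2*√4)/8 = -(-f + √2*2)/8 = -(-f + 2*√2)/8 = -√2/4 + f/8)
s(R) = 24*R
(a(-472, -156) + s(-595))*(326106 - 479825) = ((-√2/4 + (⅛)*(-156)) + 24*(-595))*(326106 - 479825) = ((-√2/4 - 39/2) - 14280)*(-153719) = ((-39/2 - √2/4) - 14280)*(-153719) = (-28599/2 - √2/4)*(-153719) = 4396209681/2 + 153719*√2/4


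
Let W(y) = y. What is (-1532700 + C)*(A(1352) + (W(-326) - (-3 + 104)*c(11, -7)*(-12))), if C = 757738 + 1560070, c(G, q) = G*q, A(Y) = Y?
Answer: -72463898184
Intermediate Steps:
C = 2317808
(-1532700 + C)*(A(1352) + (W(-326) - (-3 + 104)*c(11, -7)*(-12))) = (-1532700 + 2317808)*(1352 + (-326 - (-3 + 104)*(11*(-7))*(-12))) = 785108*(1352 + (-326 - 101*(-77)*(-12))) = 785108*(1352 + (-326 - (-7777)*(-12))) = 785108*(1352 + (-326 - 1*93324)) = 785108*(1352 + (-326 - 93324)) = 785108*(1352 - 93650) = 785108*(-92298) = -72463898184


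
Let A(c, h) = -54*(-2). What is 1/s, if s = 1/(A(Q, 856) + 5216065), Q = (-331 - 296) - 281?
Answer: 5216173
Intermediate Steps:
Q = -908 (Q = -627 - 281 = -908)
A(c, h) = 108
s = 1/5216173 (s = 1/(108 + 5216065) = 1/5216173 ≈ 1.9171e-7)
1/s = 1/(1/5216173) = 5216173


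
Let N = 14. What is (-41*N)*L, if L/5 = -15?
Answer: 43050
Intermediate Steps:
L = -75 (L = 5*(-15) = -75)
(-41*N)*L = -41*14*(-75) = -574*(-75) = 43050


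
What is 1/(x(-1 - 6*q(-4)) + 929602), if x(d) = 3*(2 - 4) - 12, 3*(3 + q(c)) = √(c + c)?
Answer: 1/929584 ≈ 1.0758e-6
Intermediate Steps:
q(c) = -3 + √2*√c/3 (q(c) = -3 + √(c + c)/3 = -3 + √(2*c)/3 = -3 + (√2*√c)/3 = -3 + √2*√c/3)
x(d) = -18 (x(d) = 3*(-2) - 12 = -6 - 12 = -18)
1/(x(-1 - 6*q(-4)) + 929602) = 1/(-18 + 929602) = 1/929584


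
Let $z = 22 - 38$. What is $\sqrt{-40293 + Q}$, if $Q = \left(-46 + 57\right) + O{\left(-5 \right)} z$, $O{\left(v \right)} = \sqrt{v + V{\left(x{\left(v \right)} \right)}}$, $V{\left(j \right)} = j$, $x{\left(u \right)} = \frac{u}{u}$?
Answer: $\sqrt{-40282 - 32 i} \approx 0.0797 - 200.7 i$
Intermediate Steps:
$x{\left(u \right)} = 1$
$O{\left(v \right)} = \sqrt{1 + v}$ ($O{\left(v \right)} = \sqrt{v + 1} = \sqrt{1 + v}$)
$z = -16$
$Q = 11 - 32 i$ ($Q = \left(-46 + 57\right) + \sqrt{1 - 5} \left(-16\right) = 11 + \sqrt{-4} \left(-16\right) = 11 + 2 i \left(-16\right) = 11 - 32 i \approx 11.0 - 32.0 i$)
$\sqrt{-40293 + Q} = \sqrt{-40293 + \left(11 - 32 i\right)} = \sqrt{-40282 - 32 i}$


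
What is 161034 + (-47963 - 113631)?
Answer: -560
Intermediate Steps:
161034 + (-47963 - 113631) = 161034 - 161594 = -560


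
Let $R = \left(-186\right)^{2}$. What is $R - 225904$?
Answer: $-191308$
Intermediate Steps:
$R = 34596$
$R - 225904 = 34596 - 225904 = -191308$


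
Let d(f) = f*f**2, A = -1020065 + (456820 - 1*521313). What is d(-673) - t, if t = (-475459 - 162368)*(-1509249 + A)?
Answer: -1654704958606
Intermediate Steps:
A = -1084558 (A = -1020065 + (456820 - 521313) = -1020065 - 64493 = -1084558)
d(f) = f**3
t = 1654400137389 (t = (-475459 - 162368)*(-1509249 - 1084558) = -637827*(-2593807) = 1654400137389)
d(-673) - t = (-673)**3 - 1*1654400137389 = -304821217 - 1654400137389 = -1654704958606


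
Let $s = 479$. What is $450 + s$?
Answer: $929$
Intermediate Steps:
$450 + s = 450 + 479 = 929$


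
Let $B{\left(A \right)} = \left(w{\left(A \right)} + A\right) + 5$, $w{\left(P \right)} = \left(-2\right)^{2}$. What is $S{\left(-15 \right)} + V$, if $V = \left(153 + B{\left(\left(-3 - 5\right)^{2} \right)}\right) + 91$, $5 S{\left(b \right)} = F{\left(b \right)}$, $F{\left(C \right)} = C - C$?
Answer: $317$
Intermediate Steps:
$F{\left(C \right)} = 0$
$w{\left(P \right)} = 4$
$S{\left(b \right)} = 0$ ($S{\left(b \right)} = \frac{1}{5} \cdot 0 = 0$)
$B{\left(A \right)} = 9 + A$ ($B{\left(A \right)} = \left(4 + A\right) + 5 = 9 + A$)
$V = 317$ ($V = \left(153 + \left(9 + \left(-3 - 5\right)^{2}\right)\right) + 91 = \left(153 + \left(9 + \left(-8\right)^{2}\right)\right) + 91 = \left(153 + \left(9 + 64\right)\right) + 91 = \left(153 + 73\right) + 91 = 226 + 91 = 317$)
$S{\left(-15 \right)} + V = 0 + 317 = 317$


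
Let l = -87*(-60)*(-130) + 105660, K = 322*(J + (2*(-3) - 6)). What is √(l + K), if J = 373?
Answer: I*√456698 ≈ 675.79*I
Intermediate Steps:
K = 116242 (K = 322*(373 + (2*(-3) - 6)) = 322*(373 + (-6 - 6)) = 322*(373 - 12) = 322*361 = 116242)
l = -572940 (l = 5220*(-130) + 105660 = -678600 + 105660 = -572940)
√(l + K) = √(-572940 + 116242) = √(-456698) = I*√456698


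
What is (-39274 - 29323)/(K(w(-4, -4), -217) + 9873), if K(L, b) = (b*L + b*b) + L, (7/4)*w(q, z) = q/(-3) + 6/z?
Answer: -480179/398878 ≈ -1.2038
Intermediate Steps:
w(q, z) = -4*q/21 + 24/(7*z) (w(q, z) = 4*(q/(-3) + 6/z)/7 = 4*(q*(-⅓) + 6/z)/7 = 4*(-q/3 + 6/z)/7 = 4*(6/z - q/3)/7 = -4*q/21 + 24/(7*z))
K(L, b) = L + b² + L*b (K(L, b) = (L*b + b²) + L = (b² + L*b) + L = L + b² + L*b)
(-39274 - 29323)/(K(w(-4, -4), -217) + 9873) = (-39274 - 29323)/(((4/21)*(18 - 1*(-4)*(-4))/(-4) + (-217)² + ((4/21)*(18 - 1*(-4)*(-4))/(-4))*(-217)) + 9873) = -68597/(((4/21)*(-¼)*(18 - 16) + 47089 + ((4/21)*(-¼)*(18 - 16))*(-217)) + 9873) = -68597/(((4/21)*(-¼)*2 + 47089 + ((4/21)*(-¼)*2)*(-217)) + 9873) = -68597/((-2/21 + 47089 - 2/21*(-217)) + 9873) = -68597/((-2/21 + 47089 + 62/3) + 9873) = -68597/(329767/7 + 9873) = -68597/398878/7 = -68597*7/398878 = -480179/398878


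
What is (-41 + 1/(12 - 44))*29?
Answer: -38077/32 ≈ -1189.9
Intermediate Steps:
(-41 + 1/(12 - 44))*29 = (-41 + 1/(-32))*29 = (-41 - 1/32)*29 = -1313/32*29 = -38077/32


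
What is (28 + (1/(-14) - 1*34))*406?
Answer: -2465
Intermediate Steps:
(28 + (1/(-14) - 1*34))*406 = (28 + (-1/14 - 34))*406 = (28 - 477/14)*406 = -85/14*406 = -2465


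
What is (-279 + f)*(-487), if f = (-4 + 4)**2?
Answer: 135873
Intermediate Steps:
f = 0 (f = 0**2 = 0)
(-279 + f)*(-487) = (-279 + 0)*(-487) = -279*(-487) = 135873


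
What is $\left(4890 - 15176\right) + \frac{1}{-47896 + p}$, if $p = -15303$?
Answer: $- \frac{650064915}{63199} \approx -10286.0$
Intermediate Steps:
$\left(4890 - 15176\right) + \frac{1}{-47896 + p} = \left(4890 - 15176\right) + \frac{1}{-47896 - 15303} = -10286 + \frac{1}{-63199} = -10286 - \frac{1}{63199} = - \frac{650064915}{63199}$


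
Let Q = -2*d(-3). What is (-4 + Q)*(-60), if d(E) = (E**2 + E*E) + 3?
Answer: 2760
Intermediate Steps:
d(E) = 3 + 2*E**2 (d(E) = (E**2 + E**2) + 3 = 2*E**2 + 3 = 3 + 2*E**2)
Q = -42 (Q = -2*(3 + 2*(-3)**2) = -2*(3 + 2*9) = -2*(3 + 18) = -2*21 = -42)
(-4 + Q)*(-60) = (-4 - 42)*(-60) = -46*(-60) = 2760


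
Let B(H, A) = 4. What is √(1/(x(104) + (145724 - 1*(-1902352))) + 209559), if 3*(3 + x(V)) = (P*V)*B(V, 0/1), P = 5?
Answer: 4*√494781783766649691/6146299 ≈ 457.78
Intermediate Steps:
x(V) = -3 + 20*V/3 (x(V) = -3 + ((5*V)*4)/3 = -3 + (20*V)/3 = -3 + 20*V/3)
√(1/(x(104) + (145724 - 1*(-1902352))) + 209559) = √(1/((-3 + (20/3)*104) + (145724 - 1*(-1902352))) + 209559) = √(1/((-3 + 2080/3) + (145724 + 1902352)) + 209559) = √(1/(2071/3 + 2048076) + 209559) = √(1/(6146299/3) + 209559) = √(3/6146299 + 209559) = √(1288012272144/6146299) = 4*√494781783766649691/6146299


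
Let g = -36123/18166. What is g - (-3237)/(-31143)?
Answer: -394593977/188581246 ≈ -2.0924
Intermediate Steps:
g = -36123/18166 (g = -36123*1/18166 = -36123/18166 ≈ -1.9885)
g - (-3237)/(-31143) = -36123/18166 - (-3237)/(-31143) = -36123/18166 - (-3237)*(-1)/31143 = -36123/18166 - 1*1079/10381 = -36123/18166 - 1079/10381 = -394593977/188581246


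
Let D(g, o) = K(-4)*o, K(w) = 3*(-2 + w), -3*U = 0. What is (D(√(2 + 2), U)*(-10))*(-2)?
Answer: 0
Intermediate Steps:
U = 0 (U = -⅓*0 = 0)
K(w) = -6 + 3*w
D(g, o) = -18*o (D(g, o) = (-6 + 3*(-4))*o = (-6 - 12)*o = -18*o)
(D(√(2 + 2), U)*(-10))*(-2) = (-18*0*(-10))*(-2) = (0*(-10))*(-2) = 0*(-2) = 0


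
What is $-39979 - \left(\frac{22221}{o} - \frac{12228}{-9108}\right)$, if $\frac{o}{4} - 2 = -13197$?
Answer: $- \frac{1601596456661}{40060020} \approx -39980.0$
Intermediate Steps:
$o = -52780$ ($o = 8 + 4 \left(-13197\right) = 8 - 52788 = -52780$)
$-39979 - \left(\frac{22221}{o} - \frac{12228}{-9108}\right) = -39979 - \left(\frac{22221}{-52780} - \frac{12228}{-9108}\right) = -39979 - \left(22221 \left(- \frac{1}{52780}\right) - - \frac{1019}{759}\right) = -39979 - \left(- \frac{22221}{52780} + \frac{1019}{759}\right) = -39979 - \frac{36917081}{40060020} = - \frac{1601596456661}{40060020}$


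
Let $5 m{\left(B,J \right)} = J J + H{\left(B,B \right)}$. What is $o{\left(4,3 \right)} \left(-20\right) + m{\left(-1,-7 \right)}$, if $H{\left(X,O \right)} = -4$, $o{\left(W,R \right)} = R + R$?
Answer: $-111$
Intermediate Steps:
$o{\left(W,R \right)} = 2 R$
$m{\left(B,J \right)} = - \frac{4}{5} + \frac{J^{2}}{5}$ ($m{\left(B,J \right)} = \frac{J J - 4}{5} = \frac{J^{2} - 4}{5} = \frac{-4 + J^{2}}{5} = - \frac{4}{5} + \frac{J^{2}}{5}$)
$o{\left(4,3 \right)} \left(-20\right) + m{\left(-1,-7 \right)} = 2 \cdot 3 \left(-20\right) - \left(\frac{4}{5} - \frac{\left(-7\right)^{2}}{5}\right) = 6 \left(-20\right) + \left(- \frac{4}{5} + \frac{1}{5} \cdot 49\right) = -120 + \left(- \frac{4}{5} + \frac{49}{5}\right) = -120 + 9 = -111$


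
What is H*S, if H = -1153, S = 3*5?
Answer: -17295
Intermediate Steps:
S = 15
H*S = -1153*15 = -17295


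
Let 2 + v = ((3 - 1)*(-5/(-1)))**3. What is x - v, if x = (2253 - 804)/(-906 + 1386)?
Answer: -159197/160 ≈ -994.98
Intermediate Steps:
v = 998 (v = -2 + ((3 - 1)*(-5/(-1)))**3 = -2 + (2*(-5*(-1)))**3 = -2 + (2*5)**3 = -2 + 10**3 = -2 + 1000 = 998)
x = 483/160 (x = 1449/480 = 1449*(1/480) = 483/160 ≈ 3.0187)
x - v = 483/160 - 1*998 = 483/160 - 998 = -159197/160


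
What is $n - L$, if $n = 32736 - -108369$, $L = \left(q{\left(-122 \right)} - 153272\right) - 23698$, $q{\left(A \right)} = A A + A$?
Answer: $303313$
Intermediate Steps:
$q{\left(A \right)} = A + A^{2}$ ($q{\left(A \right)} = A^{2} + A = A + A^{2}$)
$L = -162208$ ($L = \left(- 122 \left(1 - 122\right) - 153272\right) - 23698 = \left(\left(-122\right) \left(-121\right) - 153272\right) - 23698 = \left(14762 - 153272\right) - 23698 = -138510 - 23698 = -162208$)
$n = 141105$ ($n = 32736 + 108369 = 141105$)
$n - L = 141105 - -162208 = 141105 + 162208 = 303313$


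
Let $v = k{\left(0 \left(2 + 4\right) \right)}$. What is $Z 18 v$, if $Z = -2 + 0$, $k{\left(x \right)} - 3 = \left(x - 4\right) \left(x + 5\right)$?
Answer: $612$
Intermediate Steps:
$k{\left(x \right)} = 3 + \left(-4 + x\right) \left(5 + x\right)$ ($k{\left(x \right)} = 3 + \left(x - 4\right) \left(x + 5\right) = 3 + \left(-4 + x\right) \left(5 + x\right)$)
$Z = -2$
$v = -17$ ($v = -17 + 0 \left(2 + 4\right) + \left(0 \left(2 + 4\right)\right)^{2} = -17 + 0 \cdot 6 + \left(0 \cdot 6\right)^{2} = -17 + 0 + 0^{2} = -17 + 0 + 0 = -17$)
$Z 18 v = \left(-2\right) 18 \left(-17\right) = \left(-36\right) \left(-17\right) = 612$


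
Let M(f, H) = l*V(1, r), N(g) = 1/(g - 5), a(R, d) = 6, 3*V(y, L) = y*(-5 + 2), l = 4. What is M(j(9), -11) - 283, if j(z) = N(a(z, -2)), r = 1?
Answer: -287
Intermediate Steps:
V(y, L) = -y (V(y, L) = (y*(-5 + 2))/3 = (y*(-3))/3 = (-3*y)/3 = -y)
N(g) = 1/(-5 + g)
j(z) = 1 (j(z) = 1/(-5 + 6) = 1/1 = 1)
M(f, H) = -4 (M(f, H) = 4*(-1*1) = 4*(-1) = -4)
M(j(9), -11) - 283 = -4 - 283 = -287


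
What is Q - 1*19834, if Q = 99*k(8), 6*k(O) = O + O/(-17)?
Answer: -335066/17 ≈ -19710.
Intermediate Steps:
k(O) = 8*O/51 (k(O) = (O + O/(-17))/6 = (O + O*(-1/17))/6 = (O - O/17)/6 = (16*O/17)/6 = 8*O/51)
Q = 2112/17 (Q = 99*((8/51)*8) = 99*(64/51) = 2112/17 ≈ 124.24)
Q - 1*19834 = 2112/17 - 1*19834 = 2112/17 - 19834 = -335066/17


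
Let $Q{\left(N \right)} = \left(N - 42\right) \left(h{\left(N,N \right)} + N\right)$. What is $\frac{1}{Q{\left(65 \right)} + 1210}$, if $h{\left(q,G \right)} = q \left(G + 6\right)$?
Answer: $\frac{1}{108850} \approx 9.187 \cdot 10^{-6}$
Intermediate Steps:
$h{\left(q,G \right)} = q \left(6 + G\right)$
$Q{\left(N \right)} = \left(-42 + N\right) \left(N + N \left(6 + N\right)\right)$ ($Q{\left(N \right)} = \left(N - 42\right) \left(N \left(6 + N\right) + N\right) = \left(-42 + N\right) \left(N + N \left(6 + N\right)\right)$)
$\frac{1}{Q{\left(65 \right)} + 1210} = \frac{1}{65 \left(-294 + 65^{2} - 2275\right) + 1210} = \frac{1}{65 \left(-294 + 4225 - 2275\right) + 1210} = \frac{1}{65 \cdot 1656 + 1210} = \frac{1}{107640 + 1210} = \frac{1}{108850}$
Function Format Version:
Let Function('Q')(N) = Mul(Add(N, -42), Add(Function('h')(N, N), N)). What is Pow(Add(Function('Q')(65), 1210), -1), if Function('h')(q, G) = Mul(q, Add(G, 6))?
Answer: Rational(1, 108850) ≈ 9.1870e-6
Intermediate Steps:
Function('h')(q, G) = Mul(q, Add(6, G))
Function('Q')(N) = Mul(Add(-42, N), Add(N, Mul(N, Add(6, N)))) (Function('Q')(N) = Mul(Add(N, -42), Add(Mul(N, Add(6, N)), N)) = Mul(Add(-42, N), Add(N, Mul(N, Add(6, N)))))
Pow(Add(Function('Q')(65), 1210), -1) = Pow(Add(Mul(65, Add(-294, Pow(65, 2), Mul(-35, 65))), 1210), -1) = Pow(Add(Mul(65, Add(-294, 4225, -2275)), 1210), -1) = Pow(Add(Mul(65, 1656), 1210), -1) = Pow(Add(107640, 1210), -1) = Pow(108850, -1) = Rational(1, 108850)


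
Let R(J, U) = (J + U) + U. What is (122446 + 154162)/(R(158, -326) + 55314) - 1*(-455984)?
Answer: 6249329872/13705 ≈ 4.5599e+5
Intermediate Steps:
R(J, U) = J + 2*U
(122446 + 154162)/(R(158, -326) + 55314) - 1*(-455984) = (122446 + 154162)/((158 + 2*(-326)) + 55314) - 1*(-455984) = 276608/((158 - 652) + 55314) + 455984 = 276608/(-494 + 55314) + 455984 = 276608/54820 + 455984 = 276608*(1/54820) + 455984 = 69152/13705 + 455984 = 6249329872/13705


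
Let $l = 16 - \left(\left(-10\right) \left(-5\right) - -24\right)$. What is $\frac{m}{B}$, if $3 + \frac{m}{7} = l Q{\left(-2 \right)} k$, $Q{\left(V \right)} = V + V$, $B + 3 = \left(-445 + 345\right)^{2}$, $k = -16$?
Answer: $- \frac{26005}{9997} \approx -2.6013$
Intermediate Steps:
$B = 9997$ ($B = -3 + \left(-445 + 345\right)^{2} = -3 + \left(-100\right)^{2} = -3 + 10000 = 9997$)
$Q{\left(V \right)} = 2 V$
$l = -58$ ($l = 16 - \left(50 + 24\right) = 16 - 74 = -58$)
$m = -26005$ ($m = -21 + 7 - 58 \cdot 2 \left(-2\right) \left(-16\right) = -21 + 7 \left(-58\right) \left(-4\right) \left(-16\right) = -21 + 7 \cdot 232 \left(-16\right) = -21 + 7 \left(-3712\right) = -21 - 25984 = -26005$)
$\frac{m}{B} = - \frac{26005}{9997}$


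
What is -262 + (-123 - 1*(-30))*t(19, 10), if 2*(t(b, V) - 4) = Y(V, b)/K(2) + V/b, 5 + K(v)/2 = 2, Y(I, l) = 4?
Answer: -11922/19 ≈ -627.47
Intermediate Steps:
K(v) = -6 (K(v) = -10 + 2*2 = -10 + 4 = -6)
t(b, V) = 11/3 + V/(2*b) (t(b, V) = 4 + (4/(-6) + V/b)/2 = 4 + (4*(-⅙) + V/b)/2 = 4 + (-⅔ + V/b)/2 = 4 + (-⅓ + V/(2*b)) = 11/3 + V/(2*b))
-262 + (-123 - 1*(-30))*t(19, 10) = -262 + (-123 - 1*(-30))*(11/3 + (½)*10/19) = -262 + (-123 + 30)*(11/3 + (½)*10*(1/19)) = -262 - 93*(11/3 + 5/19) = -262 - 93*224/57 = -262 - 6944/19 = -11922/19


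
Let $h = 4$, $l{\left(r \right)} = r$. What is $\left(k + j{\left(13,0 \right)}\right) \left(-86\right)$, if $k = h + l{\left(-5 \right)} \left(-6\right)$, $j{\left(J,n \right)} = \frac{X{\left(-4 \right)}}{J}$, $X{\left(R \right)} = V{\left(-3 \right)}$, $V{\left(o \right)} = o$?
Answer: $- \frac{37754}{13} \approx -2904.2$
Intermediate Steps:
$X{\left(R \right)} = -3$
$j{\left(J,n \right)} = - \frac{3}{J}$
$k = 34$ ($k = 4 - -30 = 4 + 30 = 34$)
$\left(k + j{\left(13,0 \right)}\right) \left(-86\right) = \left(34 - \frac{3}{13}\right) \left(-86\right) = \frac{439}{13} \left(-86\right) = - \frac{37754}{13}$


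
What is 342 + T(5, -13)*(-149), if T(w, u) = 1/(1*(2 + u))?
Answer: 3911/11 ≈ 355.55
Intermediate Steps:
T(w, u) = 1/(2 + u)
342 + T(5, -13)*(-149) = 342 - 149/(2 - 13) = 342 - 149/(-11) = 342 - 1/11*(-149) = 342 + 149/11 = 3911/11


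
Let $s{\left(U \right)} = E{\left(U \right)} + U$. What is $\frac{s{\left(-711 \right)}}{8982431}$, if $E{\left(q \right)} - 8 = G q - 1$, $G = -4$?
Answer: $\frac{2140}{8982431} \approx 0.00023824$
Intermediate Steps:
$E{\left(q \right)} = 7 - 4 q$ ($E{\left(q \right)} = 8 - \left(1 + 4 q\right) = 7 - 4 q$)
$s{\left(U \right)} = 7 - 3 U$ ($s{\left(U \right)} = \left(7 - 4 U\right) + U = 7 - 3 U$)
$\frac{s{\left(-711 \right)}}{8982431} = \frac{7 - -2133}{8982431} = \left(7 + 2133\right) \frac{1}{8982431} = 2140 \cdot \frac{1}{8982431} = \frac{2140}{8982431}$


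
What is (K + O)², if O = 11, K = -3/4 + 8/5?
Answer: 56169/400 ≈ 140.42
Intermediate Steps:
K = 17/20 (K = -3*¼ + 8*(⅕) = -¾ + 8/5 = 17/20 ≈ 0.85000)
(K + O)² = (17/20 + 11)² = (237/20)² = 56169/400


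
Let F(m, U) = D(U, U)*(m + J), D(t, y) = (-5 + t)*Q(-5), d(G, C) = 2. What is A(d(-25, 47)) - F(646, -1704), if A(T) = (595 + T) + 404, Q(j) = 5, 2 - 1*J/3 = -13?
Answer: 5905596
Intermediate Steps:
J = 45 (J = 6 - 3*(-13) = 6 + 39 = 45)
A(T) = 999 + T
D(t, y) = -25 + 5*t (D(t, y) = (-5 + t)*5 = -25 + 5*t)
F(m, U) = (-25 + 5*U)*(45 + m) (F(m, U) = (-25 + 5*U)*(m + 45) = (-25 + 5*U)*(45 + m))
A(d(-25, 47)) - F(646, -1704) = (999 + 2) - 5*(-5 - 1704)*(45 + 646) = 1001 - 5*(-1709)*691 = 1001 - 1*(-5904595) = 1001 + 5904595 = 5905596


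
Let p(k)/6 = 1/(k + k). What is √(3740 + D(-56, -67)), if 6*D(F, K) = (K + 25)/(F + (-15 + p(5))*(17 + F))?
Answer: √1493840230/632 ≈ 61.155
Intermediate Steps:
p(k) = 3/k (p(k) = 6/(k + k) = 6/((2*k)) = 6*(1/(2*k)) = 3/k)
D(F, K) = (25 + K)/(6*(-1224/5 - 67*F/5)) (D(F, K) = ((K + 25)/(F + (-15 + 3/5)*(17 + F)))/6 = ((25 + K)/(F + (-15 + 3*(⅕))*(17 + F)))/6 = ((25 + K)/(F + (-15 + ⅗)*(17 + F)))/6 = ((25 + K)/(F - 72*(17 + F)/5))/6 = ((25 + K)/(F + (-1224/5 - 72*F/5)))/6 = ((25 + K)/(-1224/5 - 67*F/5))/6 = (25 + K)/(6*(-1224/5 - 67*F/5)))
√(3740 + D(-56, -67)) = √(3740 + 5*(-25 - 1*(-67))/(6*(1224 + 67*(-56)))) = √(3740 + 5*(-25 + 67)/(6*(1224 - 3752))) = √(3740 + (⅚)*42/(-2528)) = √(3740 + (⅚)*(-1/2528)*42) = √(3740 - 35/2528) = √(9454685/2528) = √1493840230/632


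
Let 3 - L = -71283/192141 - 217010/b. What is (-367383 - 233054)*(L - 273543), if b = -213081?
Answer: 249052167476140880237/1516355423 ≈ 1.6424e+11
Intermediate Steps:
L = 3567308288/1516355423 (L = 3 - (-71283/192141 - 217010/(-213081)) = 3 - (-71283*1/192141 - 217010*(-1/213081)) = 3 - (-23761/64047 + 217010/213081) = 3 - 1*981757981/1516355423 = 3 - 981757981/1516355423 = 3567308288/1516355423 ≈ 2.3526)
(-367383 - 233054)*(L - 273543) = (-367383 - 233054)*(3567308288/1516355423 - 273543) = -600437*(-414784844165401/1516355423) = 249052167476140880237/1516355423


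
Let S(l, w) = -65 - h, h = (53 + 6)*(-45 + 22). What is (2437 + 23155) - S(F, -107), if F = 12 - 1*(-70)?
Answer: 24300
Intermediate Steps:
h = -1357 (h = 59*(-23) = -1357)
F = 82 (F = 12 + 70 = 82)
S(l, w) = 1292 (S(l, w) = -65 - 1*(-1357) = -65 + 1357 = 1292)
(2437 + 23155) - S(F, -107) = (2437 + 23155) - 1*1292 = 25592 - 1292 = 24300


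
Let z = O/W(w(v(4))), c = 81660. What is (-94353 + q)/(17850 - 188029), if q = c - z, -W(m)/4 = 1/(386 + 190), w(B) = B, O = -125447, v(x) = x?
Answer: 18077061/170179 ≈ 106.22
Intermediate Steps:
W(m) = -1/144 (W(m) = -4/(386 + 190) = -4/576 = -4*1/576 = -1/144)
z = 18064368 (z = -125447/(-1/144) = -125447*(-144) = 18064368)
q = -17982708 (q = 81660 - 1*18064368 = 81660 - 18064368 = -17982708)
(-94353 + q)/(17850 - 188029) = (-94353 - 17982708)/(17850 - 188029) = -18077061/(-170179) = -18077061*(-1/170179) = 18077061/170179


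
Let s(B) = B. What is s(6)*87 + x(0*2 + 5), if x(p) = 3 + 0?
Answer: 525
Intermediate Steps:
x(p) = 3
s(6)*87 + x(0*2 + 5) = 6*87 + 3 = 522 + 3 = 525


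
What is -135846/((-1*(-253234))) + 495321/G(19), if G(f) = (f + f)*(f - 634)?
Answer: -522792029/24057230 ≈ -21.731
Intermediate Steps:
G(f) = 2*f*(-634 + f) (G(f) = (2*f)*(-634 + f) = 2*f*(-634 + f))
-135846/((-1*(-253234))) + 495321/G(19) = -135846/((-1*(-253234))) + 495321/((2*19*(-634 + 19))) = -135846/253234 + 495321/((2*19*(-615))) = -135846*1/253234 + 495321/(-23370) = -67923/126617 + 495321*(-1/23370) = -67923/126617 - 4027/190 = -522792029/24057230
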